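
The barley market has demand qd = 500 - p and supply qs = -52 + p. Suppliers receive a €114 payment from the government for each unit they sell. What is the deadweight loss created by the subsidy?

Deadweight loss = €3249

Pre-subsidy: 500 - p = -52 + p gives p* = 276, q* = 224.
With the subsidy, sellers receive ps = pb + 114 for each unit, where pb is the price buyers pay.
Supply in terms of pb becomes qs = -52 + 1(pb + 114) = 62 + pb. Setting this equal to demand: 500 - pb = 62 + pb, so pb = 219.
Sellers receive ps = 219 + 114 = 333; q' = 500 − 1·219 = 281.
The subsidy expands output by 281 − 224 = 57 past the efficient level; on those units the gap between marginal cost and willingness to pay runs from 0 up to 114.
DWL = ½ × 114 × 57 = 3249.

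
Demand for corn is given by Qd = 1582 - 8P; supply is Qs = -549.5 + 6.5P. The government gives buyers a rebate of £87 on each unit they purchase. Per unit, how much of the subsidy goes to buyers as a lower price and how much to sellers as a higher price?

Pre-subsidy: 1582 - 8P = -549.5 + 6.5P gives P* = 147, Q* = 406.
With the rebate, buyers effectively pay Pb = Ps − 87, where Ps is the price sellers receive.
Demand in terms of Ps becomes Qd = 1582 − 8(Ps − 87) = 2278 - 8Ps. Setting this equal to supply: 2278 - 8Ps = -549.5 + 6.5Ps, so Ps = 195.
Buyers pay Pb = 195 − 87 = 108; Q' = -549.5 + 6.5·195 = 718.
Buyers' price falls by P* − Pb = 147 − 108 = 39; sellers' price rises by Ps − P* = 195 − 147 = 48.

Buyers gain £39 per unit; sellers gain £48 per unit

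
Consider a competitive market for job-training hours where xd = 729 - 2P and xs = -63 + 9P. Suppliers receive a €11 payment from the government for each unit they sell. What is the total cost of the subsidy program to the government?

Government cost = €6633

Pre-subsidy: 729 - 2P = -63 + 9P gives P* = 72, x* = 585.
With the subsidy, sellers receive Ps = Pb + 11 for each unit, where Pb is the price buyers pay.
Supply in terms of Pb becomes xs = -63 + 9(Pb + 11) = 36 + 9Pb. Setting this equal to demand: 729 - 2Pb = 36 + 9Pb, so Pb = 63.
Sellers receive Ps = 63 + 11 = 74; x' = 729 − 2·63 = 603.
Government outlay = subsidy × quantity = 11 × 603 = 6633.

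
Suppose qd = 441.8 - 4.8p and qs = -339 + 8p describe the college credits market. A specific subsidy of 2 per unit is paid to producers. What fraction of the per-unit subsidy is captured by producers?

Producer share = 0.375

Pre-subsidy: 441.8 - 4.8p = -339 + 8p gives p* = 61, q* = 149.
With the subsidy, sellers receive ps = pb + 2 for each unit, where pb is the price buyers pay.
Supply in terms of pb becomes qs = -339 + 8(pb + 2) = -323 + 8pb. Setting this equal to demand: 441.8 - 4.8pb = -323 + 8pb, so pb = 59.75.
Sellers receive ps = 59.75 + 2 = 61.75; q' = 441.8 − 4.8·59.75 = 155.
Buyers' price falls by p* − pb = 61 − 59.75 = 1.25; sellers' price rises by ps − p* = 61.75 − 61 = 0.75.
So producers capture 0.75/2 = 0.375 of each unit of subsidy.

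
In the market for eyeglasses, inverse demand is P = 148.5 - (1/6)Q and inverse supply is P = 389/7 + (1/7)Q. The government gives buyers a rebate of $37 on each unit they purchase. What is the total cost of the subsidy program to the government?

Pre-subsidy: 148.5 - (1/6)Q = 389/7 + (1/7)Q gives Q* = 3903/13 and P* = 1280/13.
With the rebate, buyers effectively pay Pb = Ps − 37, where Ps is the price sellers receive.
On the curves, Pb = 148.5 - (1/6)Q and Ps = 389/7 + (1/7)Q; the wedge Ps − Pb = 37 gives 389/7 + (1/7)Q − (148.5 - (1/6)Q) = 37, so Q' = 5457/13.
Then Pb = 148.5 − (1/6)·(5457/13) = 1021/13 and Ps = 389/7 + (1/7)·(5457/13) = 1502/13.
Government outlay = subsidy × quantity = 37 × 5457/13 = 201909/13.

Government cost = 201909/13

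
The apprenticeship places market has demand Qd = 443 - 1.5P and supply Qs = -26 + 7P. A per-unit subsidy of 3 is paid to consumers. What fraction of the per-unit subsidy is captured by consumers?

Pre-subsidy: 443 - 1.5P = -26 + 7P gives P* = 938/17, Q* = 6124/17.
With the rebate, buyers effectively pay Pb = Ps − 3, where Ps is the price sellers receive.
Demand in terms of Ps becomes Qd = 443 − 1.5(Ps − 3) = 447.5 - 1.5Ps. Setting this equal to supply: 447.5 - 1.5Ps = -26 + 7Ps, so Ps = 947/17.
Buyers pay Pb = 947/17 − 3 = 896/17; Q' = -26 + 7·(947/17) = 6187/17.
Buyers' price falls by P* − Pb = 938/17 − 896/17 = 42/17; sellers' price rises by Ps − P* = 947/17 − 938/17 = 9/17.
So consumers capture (42/17)/3 = 14/17 of each unit of subsidy.

Consumer share = 14/17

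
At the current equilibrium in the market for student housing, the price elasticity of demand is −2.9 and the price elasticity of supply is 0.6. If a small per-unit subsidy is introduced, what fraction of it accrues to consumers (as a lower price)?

Consumer share = 6/35

For a small subsidy around the equilibrium, the benefit split depends on the relative slopes, which at a point are proportional to the elasticities.
Buyer share = εs/(εs + |εd|) = 0.6/(0.6 + 2.9) = 6/35; seller share = |εd|/(εs + |εd|) = 29/35.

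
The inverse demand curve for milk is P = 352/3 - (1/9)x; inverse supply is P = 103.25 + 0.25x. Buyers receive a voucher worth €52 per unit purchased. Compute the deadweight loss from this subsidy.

Pre-subsidy: 352/3 - (1/9)x = 103.25 + 0.25x gives x* = 39 and P* = 113.
With the rebate, buyers effectively pay Pb = Ps − 52, where Ps is the price sellers receive.
On the curves, Pb = 352/3 - (1/9)x and Ps = 103.25 + 0.25x; the wedge Ps − Pb = 52 gives 103.25 + 0.25x − (352/3 - (1/9)x) = 52, so x' = 183.
Then Pb = 352/3 − (1/9)·183 = 97 and Ps = 103.25 + 0.25·183 = 149.
The subsidy expands output by 183 − 39 = 144 past the efficient level; on those units the gap between marginal cost and willingness to pay runs from 0 up to 52.
DWL = ½ × 52 × 144 = 3744.

Deadweight loss = €3744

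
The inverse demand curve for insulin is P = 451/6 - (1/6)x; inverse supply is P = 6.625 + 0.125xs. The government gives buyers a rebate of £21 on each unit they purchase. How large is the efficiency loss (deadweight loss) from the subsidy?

Deadweight loss = £756

Pre-subsidy: 451/6 - (1/6)x = 6.625 + 0.125x gives x* = 235 and P* = 36.
With the rebate, buyers effectively pay Pb = Ps − 21, where Ps is the price sellers receive.
On the curves, Pb = 451/6 - (1/6)x and Ps = 6.625 + 0.125x; the wedge Ps − Pb = 21 gives 6.625 + 0.125x − (451/6 - (1/6)x) = 21, so x' = 307.
Then Pb = 451/6 − (1/6)·307 = 24 and Ps = 6.625 + 0.125·307 = 45.
The subsidy expands output by 307 − 235 = 72 past the efficient level; on those units the gap between marginal cost and willingness to pay runs from 0 up to 21.
DWL = ½ × 21 × 72 = 756.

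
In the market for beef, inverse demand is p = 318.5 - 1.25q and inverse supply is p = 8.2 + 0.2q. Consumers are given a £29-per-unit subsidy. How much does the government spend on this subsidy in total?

Government cost = £6786

Pre-subsidy: 318.5 - 1.25q = 8.2 + 0.2q gives q* = 214 and p* = 51.
With the rebate, buyers effectively pay pb = ps − 29, where ps is the price sellers receive.
On the curves, pb = 318.5 - 1.25q and ps = 8.2 + 0.2q; the wedge ps − pb = 29 gives 8.2 + 0.2q − (318.5 - 1.25q) = 29, so q' = 234.
Then pb = 318.5 − 1.25·234 = 26 and ps = 8.2 + 0.2·234 = 55.
Government outlay = subsidy × quantity = 29 × 234 = 6786.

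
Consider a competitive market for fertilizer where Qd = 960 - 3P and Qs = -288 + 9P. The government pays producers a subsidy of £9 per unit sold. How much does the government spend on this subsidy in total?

Government cost = £6014.25

Pre-subsidy: 960 - 3P = -288 + 9P gives P* = 104, Q* = 648.
With the subsidy, sellers receive Ps = Pb + 9 for each unit, where Pb is the price buyers pay.
Supply in terms of Pb becomes Qs = -288 + 9(Pb + 9) = -207 + 9Pb. Setting this equal to demand: 960 - 3Pb = -207 + 9Pb, so Pb = 97.25.
Sellers receive Ps = 97.25 + 9 = 106.25; Q' = 960 − 3·97.25 = 668.25.
Government outlay = subsidy × quantity = 9 × 668.25 = 6014.25.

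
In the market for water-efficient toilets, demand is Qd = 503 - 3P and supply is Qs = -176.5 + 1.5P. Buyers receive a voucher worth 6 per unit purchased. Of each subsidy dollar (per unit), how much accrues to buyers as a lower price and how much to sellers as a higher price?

Pre-subsidy: 503 - 3P = -176.5 + 1.5P gives P* = 151, Q* = 50.
With the rebate, buyers effectively pay Pb = Ps − 6, where Ps is the price sellers receive.
Demand in terms of Ps becomes Qd = 503 − 3(Ps − 6) = 521 - 3Ps. Setting this equal to supply: 521 - 3Ps = -176.5 + 1.5Ps, so Ps = 155.
Buyers pay Pb = 155 − 6 = 149; Q' = -176.5 + 1.5·155 = 56.
Buyers' price falls by P* − Pb = 151 − 149 = 2; sellers' price rises by Ps − P* = 155 − 151 = 4.

Buyers gain 2 per unit; sellers gain 4 per unit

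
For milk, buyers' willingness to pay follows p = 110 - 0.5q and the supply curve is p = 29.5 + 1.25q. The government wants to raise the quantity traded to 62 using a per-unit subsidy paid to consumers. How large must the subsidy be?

At q = 62, from the demand curve buyers pay pb = 110 − 0.5·62 = 79; from the supply curve sellers need ps = 29.5 + 1.25·62 = 107.
The subsidy must fill the gap: s = ps − pb = 107 − 79 = 28.

Required subsidy s = 28 per unit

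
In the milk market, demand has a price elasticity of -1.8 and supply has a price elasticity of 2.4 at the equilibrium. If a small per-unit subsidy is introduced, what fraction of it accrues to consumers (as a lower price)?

Consumer share = 4/7

For a small subsidy around the equilibrium, the benefit split depends on the relative slopes, which at a point are proportional to the elasticities.
Buyer share = εs/(εs + |εd|) = 2.4/(2.4 + 1.8) = 4/7; seller share = |εd|/(εs + |εd|) = 3/7.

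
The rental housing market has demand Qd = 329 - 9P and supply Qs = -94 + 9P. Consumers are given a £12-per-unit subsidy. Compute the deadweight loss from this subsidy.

Pre-subsidy: 329 - 9P = -94 + 9P gives P* = 23.5, Q* = 117.5.
With the rebate, buyers effectively pay Pb = Ps − 12, where Ps is the price sellers receive.
Demand in terms of Ps becomes Qd = 329 − 9(Ps − 12) = 437 - 9Ps. Setting this equal to supply: 437 - 9Ps = -94 + 9Ps, so Ps = 29.5.
Buyers pay Pb = 29.5 − 12 = 17.5; Q' = -94 + 9·29.5 = 171.5.
The subsidy expands output by 171.5 − 117.5 = 54 past the efficient level; on those units the gap between marginal cost and willingness to pay runs from 0 up to 12.
DWL = ½ × 12 × 54 = 324.

Deadweight loss = £324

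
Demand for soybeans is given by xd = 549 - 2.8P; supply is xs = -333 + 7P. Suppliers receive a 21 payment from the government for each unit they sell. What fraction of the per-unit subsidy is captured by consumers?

Consumer share = 5/7

Pre-subsidy: 549 - 2.8P = -333 + 7P gives P* = 90, x* = 297.
With the subsidy, sellers receive Ps = Pb + 21 for each unit, where Pb is the price buyers pay.
Supply in terms of Pb becomes xs = -333 + 7(Pb + 21) = -186 + 7Pb. Setting this equal to demand: 549 - 2.8Pb = -186 + 7Pb, so Pb = 75.
Sellers receive Ps = 75 + 21 = 96; x' = 549 − 2.8·75 = 339.
Buyers' price falls by P* − Pb = 90 − 75 = 15; sellers' price rises by Ps − P* = 96 − 90 = 6.
So consumers capture 15/21 = 5/7 of each unit of subsidy.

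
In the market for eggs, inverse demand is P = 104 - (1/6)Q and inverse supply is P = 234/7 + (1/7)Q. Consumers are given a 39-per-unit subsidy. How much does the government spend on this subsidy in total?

Government cost = 13806

Pre-subsidy: 104 - (1/6)Q = 234/7 + (1/7)Q gives Q* = 228 and P* = 66.
With the rebate, buyers effectively pay Pb = Ps − 39, where Ps is the price sellers receive.
On the curves, Pb = 104 - (1/6)Q and Ps = 234/7 + (1/7)Q; the wedge Ps − Pb = 39 gives 234/7 + (1/7)Q − (104 - (1/6)Q) = 39, so Q' = 354.
Then Pb = 104 − (1/6)·354 = 45 and Ps = 234/7 + (1/7)·354 = 84.
Government outlay = subsidy × quantity = 39 × 354 = 13806.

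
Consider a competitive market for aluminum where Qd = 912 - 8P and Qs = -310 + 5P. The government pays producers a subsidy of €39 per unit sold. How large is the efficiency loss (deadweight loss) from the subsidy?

Deadweight loss = €2340

Pre-subsidy: 912 - 8P = -310 + 5P gives P* = 94, Q* = 160.
With the subsidy, sellers receive Ps = Pb + 39 for each unit, where Pb is the price buyers pay.
Supply in terms of Pb becomes Qs = -310 + 5(Pb + 39) = -115 + 5Pb. Setting this equal to demand: 912 - 8Pb = -115 + 5Pb, so Pb = 79.
Sellers receive Ps = 79 + 39 = 118; Q' = 912 − 8·79 = 280.
The subsidy expands output by 280 − 160 = 120 past the efficient level; on those units the gap between marginal cost and willingness to pay runs from 0 up to 39.
DWL = ½ × 39 × 120 = 2340.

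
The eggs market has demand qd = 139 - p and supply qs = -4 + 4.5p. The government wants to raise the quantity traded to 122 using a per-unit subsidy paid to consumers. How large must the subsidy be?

At q = 122, invert demand for the buyer price: pb = (139 − 122)/1 = 17; invert supply for the seller price: ps = (122 − (-4))/4.5 = 28.
The subsidy must fill the gap: s = ps − pb = 28 − 17 = 11.

Required subsidy s = 11 per unit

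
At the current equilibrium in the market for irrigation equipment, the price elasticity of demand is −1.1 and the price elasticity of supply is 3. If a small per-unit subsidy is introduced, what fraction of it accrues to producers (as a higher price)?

For a small subsidy around the equilibrium, the benefit split depends on the relative slopes, which at a point are proportional to the elasticities.
Buyer share = εs/(εs + |εd|) = 3/(3 + 1.1) = 30/41; seller share = |εd|/(εs + |εd|) = 11/41.
So producers capture 11/41 of the subsidy.

Producer share = 11/41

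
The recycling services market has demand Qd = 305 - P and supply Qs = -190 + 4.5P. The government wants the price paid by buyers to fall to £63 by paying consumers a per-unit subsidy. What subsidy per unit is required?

Required subsidy s = £33 per unit

At a buyer price of 63, quantity demanded is 305 − 1·63 = 242.
Sellers supply 242 only when they receive Ps with -190 + 4.5·Ps = 242, i.e. Ps = 96.
s = Ps − Pb = 96 − 63 = 33.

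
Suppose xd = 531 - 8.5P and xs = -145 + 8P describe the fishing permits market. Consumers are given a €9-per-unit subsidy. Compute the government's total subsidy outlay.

Government cost = 21765/11

Pre-subsidy: 531 - 8.5P = -145 + 8P gives P* = 1352/33, x* = 6031/33.
With the rebate, buyers effectively pay Pb = Ps − 9, where Ps is the price sellers receive.
Demand in terms of Ps becomes xd = 531 − 8.5(Ps − 9) = 607.5 - 8.5Ps. Setting this equal to supply: 607.5 - 8.5Ps = -145 + 8Ps, so Ps = 1505/33.
Buyers pay Pb = 1505/33 − 9 = 1208/33; x' = -145 + 8·(1505/33) = 7255/33.
Government outlay = subsidy × quantity = 9 × 7255/33 = 21765/11.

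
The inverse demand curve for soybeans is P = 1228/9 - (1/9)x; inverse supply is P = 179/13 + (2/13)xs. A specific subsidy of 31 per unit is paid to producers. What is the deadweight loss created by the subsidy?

Pre-subsidy: 1228/9 - (1/9)x = 179/13 + (2/13)x gives x* = 463 and P* = 85.
With the subsidy, sellers receive Ps = Pb + 31 for each unit, where Pb is the price buyers pay.
On the curves, Pb = 1228/9 - (1/9)x and Ps = 179/13 + (2/13)x; the wedge Ps − Pb = 31 gives 179/13 + (2/13)x − (1228/9 - (1/9)x) = 31, so x' = 580.
Then Pb = 1228/9 − (1/9)·580 = 72 and Ps = 179/13 + (2/13)·580 = 103.
The subsidy expands output by 580 − 463 = 117 past the efficient level; on those units the gap between marginal cost and willingness to pay runs from 0 up to 31.
DWL = ½ × 31 × 117 = 1813.5.

Deadweight loss = 1813.5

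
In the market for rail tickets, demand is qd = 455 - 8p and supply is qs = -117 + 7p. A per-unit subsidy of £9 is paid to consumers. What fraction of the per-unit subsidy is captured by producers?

Producer share = 8/15

Pre-subsidy: 455 - 8p = -117 + 7p gives p* = 572/15, q* = 2249/15.
With the rebate, buyers effectively pay pb = ps − 9, where ps is the price sellers receive.
Demand in terms of ps becomes qd = 455 − 8(ps − 9) = 527 - 8ps. Setting this equal to supply: 527 - 8ps = -117 + 7ps, so ps = 644/15.
Buyers pay pb = 644/15 − 9 = 509/15; q' = -117 + 7·(644/15) = 2753/15.
Buyers' price falls by p* − pb = 572/15 − 509/15 = 4.2; sellers' price rises by ps − p* = 644/15 − 572/15 = 4.8.
So producers capture 4.8/9 = 8/15 of each unit of subsidy.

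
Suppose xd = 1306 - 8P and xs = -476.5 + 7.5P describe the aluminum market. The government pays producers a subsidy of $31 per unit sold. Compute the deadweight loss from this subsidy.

Deadweight loss = $1860

Pre-subsidy: 1306 - 8P = -476.5 + 7.5P gives P* = 115, x* = 386.
With the subsidy, sellers receive Ps = Pb + 31 for each unit, where Pb is the price buyers pay.
Supply in terms of Pb becomes xs = -476.5 + 7.5(Pb + 31) = -244 + 7.5Pb. Setting this equal to demand: 1306 - 8Pb = -244 + 7.5Pb, so Pb = 100.
Sellers receive Ps = 100 + 31 = 131; x' = 1306 − 8·100 = 506.
The subsidy expands output by 506 − 386 = 120 past the efficient level; on those units the gap between marginal cost and willingness to pay runs from 0 up to 31.
DWL = ½ × 31 × 120 = 1860.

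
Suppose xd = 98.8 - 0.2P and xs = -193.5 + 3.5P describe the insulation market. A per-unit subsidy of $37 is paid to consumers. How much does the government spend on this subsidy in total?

Government cost = $3330

Pre-subsidy: 98.8 - 0.2P = -193.5 + 3.5P gives P* = 79, x* = 83.
With the rebate, buyers effectively pay Pb = Ps − 37, where Ps is the price sellers receive.
Demand in terms of Ps becomes xd = 98.8 − 0.2(Ps − 37) = 106.2 - 0.2Ps. Setting this equal to supply: 106.2 - 0.2Ps = -193.5 + 3.5Ps, so Ps = 81.
Buyers pay Pb = 81 − 37 = 44; x' = -193.5 + 3.5·81 = 90.
Government outlay = subsidy × quantity = 37 × 90 = 3330.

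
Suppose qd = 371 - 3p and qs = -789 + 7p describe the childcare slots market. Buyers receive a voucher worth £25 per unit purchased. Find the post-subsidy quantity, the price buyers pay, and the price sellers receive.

q' = 75.5; buyers pay £98.5; sellers receive £123.5

Pre-subsidy: 371 - 3p = -789 + 7p gives p* = 116, q* = 23.
With the rebate, buyers effectively pay pb = ps − 25, where ps is the price sellers receive.
Demand in terms of ps becomes qd = 371 − 3(ps − 25) = 446 - 3ps. Setting this equal to supply: 446 - 3ps = -789 + 7ps, so ps = 123.5.
Buyers pay pb = 123.5 − 25 = 98.5; q' = -789 + 7·123.5 = 75.5.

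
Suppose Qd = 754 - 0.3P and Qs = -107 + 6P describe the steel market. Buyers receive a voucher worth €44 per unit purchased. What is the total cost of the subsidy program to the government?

Pre-subsidy: 754 - 0.3P = -107 + 6P gives P* = 410/3, Q* = 713.
With the rebate, buyers effectively pay Pb = Ps − 44, where Ps is the price sellers receive.
Demand in terms of Ps becomes Qd = 754 − 0.3(Ps − 44) = 767.2 - 0.3Ps. Setting this equal to supply: 767.2 - 0.3Ps = -107 + 6Ps, so Ps = 2914/21.
Buyers pay Pb = 2914/21 − 44 = 1990/21; Q' = -107 + 6·(2914/21) = 5079/7.
Government outlay = subsidy × quantity = 44 × 5079/7 = 223476/7.

Government cost = 223476/7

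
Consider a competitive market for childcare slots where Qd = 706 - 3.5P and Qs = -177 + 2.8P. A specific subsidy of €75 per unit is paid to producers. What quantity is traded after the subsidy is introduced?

Pre-subsidy: 706 - 3.5P = -177 + 2.8P gives P* = 8830/63, Q* = 1939/9.
With the subsidy, sellers receive Ps = Pb + 75 for each unit, where Pb is the price buyers pay.
Supply in terms of Pb becomes Qs = -177 + 2.8(Pb + 75) = 33 + 2.8Pb. Setting this equal to demand: 706 - 3.5Pb = 33 + 2.8Pb, so Pb = 6730/63.
Sellers receive Ps = 6730/63 + 75 = 11455/63; Q' = 706 − 3.5·(6730/63) = 2989/9.

Q' = 2989/9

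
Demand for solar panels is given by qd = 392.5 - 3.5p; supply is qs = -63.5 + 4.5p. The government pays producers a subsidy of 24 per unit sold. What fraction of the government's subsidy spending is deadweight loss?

Pre-subsidy: 392.5 - 3.5p = -63.5 + 4.5p gives p* = 57, q* = 193.
With the subsidy, sellers receive ps = pb + 24 for each unit, where pb is the price buyers pay.
Supply in terms of pb becomes qs = -63.5 + 4.5(pb + 24) = 44.5 + 4.5pb. Setting this equal to demand: 392.5 - 3.5pb = 44.5 + 4.5pb, so pb = 43.5.
Sellers receive ps = 43.5 + 24 = 67.5; q' = 392.5 − 3.5·43.5 = 240.25.
ΔCS = ½(193 + 240.25)(57 − 43.5) = 2924.4375; ΔPS = ½(193 + 240.25)(67.5 − 57) = 2274.5625.
Government spending = 24 × 240.25 = 5766.
DWL = ½ × 24 × (240.25 − 193) = 567; fraction = 567 / 5766 = 189/1922.

DWL / government spending = 189/1922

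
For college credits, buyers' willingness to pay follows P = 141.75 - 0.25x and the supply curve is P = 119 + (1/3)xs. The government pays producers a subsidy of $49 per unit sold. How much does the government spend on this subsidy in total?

Pre-subsidy: 141.75 - 0.25x = 119 + (1/3)x gives x* = 39 and P* = 132.
With the subsidy, sellers receive Ps = Pb + 49 for each unit, where Pb is the price buyers pay.
On the curves, Pb = 141.75 - 0.25x and Ps = 119 + (1/3)x; the wedge Ps − Pb = 49 gives 119 + (1/3)x − (141.75 - 0.25x) = 49, so x' = 123.
Then Pb = 141.75 − 0.25·123 = 111 and Ps = 119 + (1/3)·123 = 160.
Government outlay = subsidy × quantity = 49 × 123 = 6027.

Government cost = $6027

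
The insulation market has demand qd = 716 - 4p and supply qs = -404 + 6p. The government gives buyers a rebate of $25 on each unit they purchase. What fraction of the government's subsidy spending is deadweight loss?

Pre-subsidy: 716 - 4p = -404 + 6p gives p* = 112, q* = 268.
With the rebate, buyers effectively pay pb = ps − 25, where ps is the price sellers receive.
Demand in terms of ps becomes qd = 716 − 4(ps − 25) = 816 - 4ps. Setting this equal to supply: 816 - 4ps = -404 + 6ps, so ps = 122.
Buyers pay pb = 122 − 25 = 97; q' = -404 + 6·122 = 328.
ΔCS = ½(268 + 328)(112 − 97) = 4470; ΔPS = ½(268 + 328)(122 − 112) = 2980.
Government spending = 25 × 328 = 8200.
DWL = ½ × 25 × (328 − 268) = 750; fraction = 750 / 8200 = 15/164.

DWL / government spending = 15/164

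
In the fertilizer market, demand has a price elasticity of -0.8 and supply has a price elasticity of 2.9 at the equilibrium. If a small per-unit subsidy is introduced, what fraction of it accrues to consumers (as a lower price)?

Consumer share = 29/37

For a small subsidy around the equilibrium, the benefit split depends on the relative slopes, which at a point are proportional to the elasticities.
Buyer share = εs/(εs + |εd|) = 2.9/(2.9 + 0.8) = 29/37; seller share = |εd|/(εs + |εd|) = 8/37.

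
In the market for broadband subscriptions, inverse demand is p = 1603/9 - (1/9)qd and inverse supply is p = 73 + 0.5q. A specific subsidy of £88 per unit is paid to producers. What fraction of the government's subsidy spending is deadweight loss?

Pre-subsidy: 1603/9 - (1/9)q = 73 + 0.5q gives q* = 172 and p* = 159.
With the subsidy, sellers receive ps = pb + 88 for each unit, where pb is the price buyers pay.
On the curves, pb = 1603/9 - (1/9)q and ps = 73 + 0.5q; the wedge ps − pb = 88 gives 73 + 0.5q − (1603/9 - (1/9)q) = 88, so q' = 316.
Then pb = 1603/9 − (1/9)·316 = 143 and ps = 73 + 0.5·316 = 231.
ΔCS = ½(172 + 316)(159 − 143) = 3904; ΔPS = ½(172 + 316)(231 − 159) = 17568.
Government spending = 88 × 316 = 27808.
DWL = ½ × 88 × (316 − 172) = 6336; fraction = 6336 / 27808 = 18/79.

DWL / government spending = 18/79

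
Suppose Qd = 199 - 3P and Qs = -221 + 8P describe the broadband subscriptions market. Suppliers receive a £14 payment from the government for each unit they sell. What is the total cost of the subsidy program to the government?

Government cost = £1610

Pre-subsidy: 199 - 3P = -221 + 8P gives P* = 420/11, Q* = 929/11.
With the subsidy, sellers receive Ps = Pb + 14 for each unit, where Pb is the price buyers pay.
Supply in terms of Pb becomes Qs = -221 + 8(Pb + 14) = -109 + 8Pb. Setting this equal to demand: 199 - 3Pb = -109 + 8Pb, so Pb = 28.
Sellers receive Ps = 28 + 14 = 42; Q' = 199 − 3·28 = 115.
Government outlay = subsidy × quantity = 14 × 115 = 1610.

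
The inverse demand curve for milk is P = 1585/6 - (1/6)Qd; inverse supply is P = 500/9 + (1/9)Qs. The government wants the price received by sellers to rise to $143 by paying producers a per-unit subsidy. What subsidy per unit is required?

Required subsidy s = $10 per unit

At a seller price of 143, quantity supplied is -500 + 9·143 = 787.
Buyers absorb 787 only when they pay Pb = 1585/6 − (1/6)·787 = 133.
s = Ps − Pb = 143 − 133 = 10.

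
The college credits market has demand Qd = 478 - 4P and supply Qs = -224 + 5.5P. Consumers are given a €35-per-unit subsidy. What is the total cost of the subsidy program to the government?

Government cost = 175210/19

Pre-subsidy: 478 - 4P = -224 + 5.5P gives P* = 1404/19, Q* = 3466/19.
With the rebate, buyers effectively pay Pb = Ps − 35, where Ps is the price sellers receive.
Demand in terms of Ps becomes Qd = 478 − 4(Ps − 35) = 618 - 4Ps. Setting this equal to supply: 618 - 4Ps = -224 + 5.5Ps, so Ps = 1684/19.
Buyers pay Pb = 1684/19 − 35 = 1019/19; Q' = -224 + 5.5·(1684/19) = 5006/19.
Government outlay = subsidy × quantity = 35 × 5006/19 = 175210/19.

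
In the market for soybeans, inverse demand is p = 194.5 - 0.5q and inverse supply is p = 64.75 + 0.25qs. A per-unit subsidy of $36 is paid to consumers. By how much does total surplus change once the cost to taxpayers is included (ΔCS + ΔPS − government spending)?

Pre-subsidy: 194.5 - 0.5q = 64.75 + 0.25q gives q* = 173 and p* = 108.
With the rebate, buyers effectively pay pb = ps − 36, where ps is the price sellers receive.
On the curves, pb = 194.5 - 0.5q and ps = 64.75 + 0.25q; the wedge ps − pb = 36 gives 64.75 + 0.25q − (194.5 - 0.5q) = 36, so q' = 221.
Then pb = 194.5 − 0.5·221 = 84 and ps = 64.75 + 0.25·221 = 120.
ΔCS = ½(173 + 221)(108 − 84) = 4728; ΔPS = ½(173 + 221)(120 − 108) = 2364.
Government spending = 36 × 221 = 7956.
Net change = 4728 + 2364 − 7956 = -864. The loss equals the DWL triangle ½·36·48.

Net change in total surplus = -$864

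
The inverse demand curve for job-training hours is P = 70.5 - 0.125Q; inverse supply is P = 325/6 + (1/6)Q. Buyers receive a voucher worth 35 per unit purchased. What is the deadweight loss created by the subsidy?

Pre-subsidy: 70.5 - 0.125Q = 325/6 + (1/6)Q gives Q* = 56 and P* = 63.5.
With the rebate, buyers effectively pay Pb = Ps − 35, where Ps is the price sellers receive.
On the curves, Pb = 70.5 - 0.125Q and Ps = 325/6 + (1/6)Q; the wedge Ps − Pb = 35 gives 325/6 + (1/6)Q − (70.5 - 0.125Q) = 35, so Q' = 176.
Then Pb = 70.5 − 0.125·176 = 48.5 and Ps = 325/6 + (1/6)·176 = 83.5.
The subsidy expands output by 176 − 56 = 120 past the efficient level; on those units the gap between marginal cost and willingness to pay runs from 0 up to 35.
DWL = ½ × 35 × 120 = 2100.

Deadweight loss = 2100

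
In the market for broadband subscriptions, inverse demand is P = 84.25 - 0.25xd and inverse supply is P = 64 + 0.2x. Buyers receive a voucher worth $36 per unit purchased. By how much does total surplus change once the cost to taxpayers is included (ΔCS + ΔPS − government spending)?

Pre-subsidy: 84.25 - 0.25x = 64 + 0.2x gives x* = 45 and P* = 73.
With the rebate, buyers effectively pay Pb = Ps − 36, where Ps is the price sellers receive.
On the curves, Pb = 84.25 - 0.25x and Ps = 64 + 0.2x; the wedge Ps − Pb = 36 gives 64 + 0.2x − (84.25 - 0.25x) = 36, so x' = 125.
Then Pb = 84.25 − 0.25·125 = 53 and Ps = 64 + 0.2·125 = 89.
ΔCS = ½(45 + 125)(73 − 53) = 1700; ΔPS = ½(45 + 125)(89 − 73) = 1360.
Government spending = 36 × 125 = 4500.
Net change = 1700 + 1360 − 4500 = -1440. The loss equals the DWL triangle ½·36·80.

Net change in total surplus = -$1440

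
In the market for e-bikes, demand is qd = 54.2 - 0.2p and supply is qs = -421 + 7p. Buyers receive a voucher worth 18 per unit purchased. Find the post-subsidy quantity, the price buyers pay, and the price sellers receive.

q' = 44.5; buyers pay 48.5; sellers receive 66.5

Pre-subsidy: 54.2 - 0.2p = -421 + 7p gives p* = 66, q* = 41.
With the rebate, buyers effectively pay pb = ps − 18, where ps is the price sellers receive.
Demand in terms of ps becomes qd = 54.2 − 0.2(ps − 18) = 57.8 - 0.2ps. Setting this equal to supply: 57.8 - 0.2ps = -421 + 7ps, so ps = 66.5.
Buyers pay pb = 66.5 − 18 = 48.5; q' = -421 + 7·66.5 = 44.5.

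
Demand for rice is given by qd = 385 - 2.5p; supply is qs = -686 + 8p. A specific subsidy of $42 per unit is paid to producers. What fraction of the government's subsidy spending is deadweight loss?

DWL / government spending = 4/21

Pre-subsidy: 385 - 2.5p = -686 + 8p gives p* = 102, q* = 130.
With the subsidy, sellers receive ps = pb + 42 for each unit, where pb is the price buyers pay.
Supply in terms of pb becomes qs = -686 + 8(pb + 42) = -350 + 8pb. Setting this equal to demand: 385 - 2.5pb = -350 + 8pb, so pb = 70.
Sellers receive ps = 70 + 42 = 112; q' = 385 − 2.5·70 = 210.
ΔCS = ½(130 + 210)(102 − 70) = 5440; ΔPS = ½(130 + 210)(112 − 102) = 1700.
Government spending = 42 × 210 = 8820.
DWL = ½ × 42 × (210 − 130) = 1680; fraction = 1680 / 8820 = 4/21.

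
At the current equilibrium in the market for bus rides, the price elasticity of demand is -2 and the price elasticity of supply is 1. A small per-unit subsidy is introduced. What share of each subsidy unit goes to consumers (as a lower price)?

For a small subsidy around the equilibrium, the benefit split depends on the relative slopes, which at a point are proportional to the elasticities.
Buyer share = εs/(εs + |εd|) = 1/(1 + 2) = 1/3; seller share = |εd|/(εs + |εd|) = 2/3.

Consumer share = 1/3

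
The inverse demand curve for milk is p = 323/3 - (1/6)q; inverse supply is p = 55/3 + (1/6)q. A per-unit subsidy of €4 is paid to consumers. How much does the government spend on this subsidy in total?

Government cost = €1120

Pre-subsidy: 323/3 - (1/6)q = 55/3 + (1/6)q gives q* = 268 and p* = 63.
With the rebate, buyers effectively pay pb = ps − 4, where ps is the price sellers receive.
On the curves, pb = 323/3 - (1/6)q and ps = 55/3 + (1/6)q; the wedge ps − pb = 4 gives 55/3 + (1/6)q − (323/3 - (1/6)q) = 4, so q' = 280.
Then pb = 323/3 − (1/6)·280 = 61 and ps = 55/3 + (1/6)·280 = 65.
Government outlay = subsidy × quantity = 4 × 280 = 1120.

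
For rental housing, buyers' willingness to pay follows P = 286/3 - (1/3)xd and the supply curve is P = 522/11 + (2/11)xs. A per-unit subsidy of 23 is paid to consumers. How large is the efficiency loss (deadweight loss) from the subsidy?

Deadweight loss = 17457/34

Pre-subsidy: 286/3 - (1/3)x = 522/11 + (2/11)x gives x* = 1580/17 and P* = 1094/17.
With the rebate, buyers effectively pay Pb = Ps − 23, where Ps is the price sellers receive.
On the curves, Pb = 286/3 - (1/3)x and Ps = 522/11 + (2/11)x; the wedge Ps − Pb = 23 gives 522/11 + (2/11)x − (286/3 - (1/3)x) = 23, so x' = 2339/17.
Then Pb = 286/3 − (1/3)·(2339/17) = 841/17 and Ps = 522/11 + (2/11)·(2339/17) = 1232/17.
The subsidy expands output by 2339/17 − 1580/17 = 759/17 past the efficient level; on those units the gap between marginal cost and willingness to pay runs from 0 up to 23.
DWL = ½ × 23 × 759/17 = 17457/34.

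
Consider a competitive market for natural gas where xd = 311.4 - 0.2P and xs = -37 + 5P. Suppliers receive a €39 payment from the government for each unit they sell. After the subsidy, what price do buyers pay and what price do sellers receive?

Buyers pay €29.5; sellers receive €68.5

Pre-subsidy: 311.4 - 0.2P = -37 + 5P gives P* = 67, x* = 298.
With the subsidy, sellers receive Ps = Pb + 39 for each unit, where Pb is the price buyers pay.
Supply in terms of Pb becomes xs = -37 + 5(Pb + 39) = 158 + 5Pb. Setting this equal to demand: 311.4 - 0.2Pb = 158 + 5Pb, so Pb = 29.5.
Sellers receive Ps = 29.5 + 39 = 68.5; x' = 311.4 − 0.2·29.5 = 305.5.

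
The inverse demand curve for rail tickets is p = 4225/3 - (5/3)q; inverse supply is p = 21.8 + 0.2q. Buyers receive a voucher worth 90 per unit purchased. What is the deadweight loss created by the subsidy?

Pre-subsidy: 4225/3 - (5/3)q = 21.8 + 0.2q gives q* = 10399/14 and p* = 2385/14.
With the rebate, buyers effectively pay pb = ps − 90, where ps is the price sellers receive.
On the curves, pb = 4225/3 - (5/3)q and ps = 21.8 + 0.2q; the wedge ps − pb = 90 gives 21.8 + 0.2q − (4225/3 - (5/3)q) = 90, so q' = 791.
Then pb = 4225/3 − (5/3)·791 = 90 and ps = 21.8 + 0.2·791 = 180.
The subsidy expands output by 791 − 10399/14 = 675/14 past the efficient level; on those units the gap between marginal cost and willingness to pay runs from 0 up to 90.
DWL = ½ × 90 × 675/14 = 30375/14.

Deadweight loss = 30375/14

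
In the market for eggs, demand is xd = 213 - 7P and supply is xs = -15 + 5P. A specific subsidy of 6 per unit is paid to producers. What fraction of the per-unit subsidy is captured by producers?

Pre-subsidy: 213 - 7P = -15 + 5P gives P* = 19, x* = 80.
With the subsidy, sellers receive Ps = Pb + 6 for each unit, where Pb is the price buyers pay.
Supply in terms of Pb becomes xs = -15 + 5(Pb + 6) = 15 + 5Pb. Setting this equal to demand: 213 - 7Pb = 15 + 5Pb, so Pb = 16.5.
Sellers receive Ps = 16.5 + 6 = 22.5; x' = 213 − 7·16.5 = 97.5.
Buyers' price falls by P* − Pb = 19 − 16.5 = 2.5; sellers' price rises by Ps − P* = 22.5 − 19 = 3.5.
So producers capture 3.5/6 = 7/12 of each unit of subsidy.

Producer share = 7/12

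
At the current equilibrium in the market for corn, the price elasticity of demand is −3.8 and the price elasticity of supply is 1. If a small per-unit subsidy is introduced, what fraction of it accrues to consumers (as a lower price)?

Consumer share = 5/24

For a small subsidy around the equilibrium, the benefit split depends on the relative slopes, which at a point are proportional to the elasticities.
Buyer share = εs/(εs + |εd|) = 1/(1 + 3.8) = 5/24; seller share = |εd|/(εs + |εd|) = 19/24.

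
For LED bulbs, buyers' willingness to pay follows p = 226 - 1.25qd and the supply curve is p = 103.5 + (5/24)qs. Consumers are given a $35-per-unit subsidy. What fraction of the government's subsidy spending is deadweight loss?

DWL / government spending = 1/9

Pre-subsidy: 226 - 1.25q = 103.5 + (5/24)q gives q* = 84 and p* = 121.
With the rebate, buyers effectively pay pb = ps − 35, where ps is the price sellers receive.
On the curves, pb = 226 - 1.25q and ps = 103.5 + (5/24)q; the wedge ps − pb = 35 gives 103.5 + (5/24)q − (226 - 1.25q) = 35, so q' = 108.
Then pb = 226 − 1.25·108 = 91 and ps = 103.5 + (5/24)·108 = 126.
ΔCS = ½(84 + 108)(121 − 91) = 2880; ΔPS = ½(84 + 108)(126 − 121) = 480.
Government spending = 35 × 108 = 3780.
DWL = ½ × 35 × (108 − 84) = 420; fraction = 420 / 3780 = 1/9.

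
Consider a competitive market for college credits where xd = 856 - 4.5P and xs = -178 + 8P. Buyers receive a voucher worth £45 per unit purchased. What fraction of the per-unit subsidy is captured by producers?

Pre-subsidy: 856 - 4.5P = -178 + 8P gives P* = 82.72, x* = 483.76.
With the rebate, buyers effectively pay Pb = Ps − 45, where Ps is the price sellers receive.
Demand in terms of Ps becomes xd = 856 − 4.5(Ps − 45) = 1058.5 - 4.5Ps. Setting this equal to supply: 1058.5 - 4.5Ps = -178 + 8Ps, so Ps = 98.92.
Buyers pay Pb = 98.92 − 45 = 53.92; x' = -178 + 8·98.92 = 613.36.
Buyers' price falls by P* − Pb = 82.72 − 53.92 = 28.8; sellers' price rises by Ps − P* = 98.92 − 82.72 = 16.2.
So producers capture 16.2/45 = 0.36 of each unit of subsidy.

Producer share = 0.36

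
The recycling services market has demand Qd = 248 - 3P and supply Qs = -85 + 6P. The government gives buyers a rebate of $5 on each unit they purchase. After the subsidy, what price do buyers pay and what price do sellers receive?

Buyers pay 101/3; sellers receive 116/3

Pre-subsidy: 248 - 3P = -85 + 6P gives P* = 37, Q* = 137.
With the rebate, buyers effectively pay Pb = Ps − 5, where Ps is the price sellers receive.
Demand in terms of Ps becomes Qd = 248 − 3(Ps − 5) = 263 - 3Ps. Setting this equal to supply: 263 - 3Ps = -85 + 6Ps, so Ps = 116/3.
Buyers pay Pb = 116/3 − 5 = 101/3; Q' = -85 + 6·(116/3) = 147.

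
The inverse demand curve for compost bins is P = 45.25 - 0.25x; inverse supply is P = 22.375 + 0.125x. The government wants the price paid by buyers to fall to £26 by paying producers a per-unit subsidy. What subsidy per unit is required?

At a buyer price of 26, quantity demanded is 181 − 4·26 = 77.
Sellers supply 77 only when they receive Ps = 22.375 + 0.125·77 = 32.
s = Ps − Pb = 32 − 26 = 6.

Required subsidy s = £6 per unit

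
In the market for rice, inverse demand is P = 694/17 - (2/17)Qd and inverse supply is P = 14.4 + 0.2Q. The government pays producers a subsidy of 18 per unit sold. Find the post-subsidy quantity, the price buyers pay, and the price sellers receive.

Pre-subsidy: 694/17 - (2/17)Q = 14.4 + 0.2Q gives Q* = 2246/27 and P* = 838/27.
With the subsidy, sellers receive Ps = Pb + 18 for each unit, where Pb is the price buyers pay.
On the curves, Pb = 694/17 - (2/17)Q and Ps = 14.4 + 0.2Q; the wedge Ps − Pb = 18 gives 14.4 + 0.2Q − (694/17 - (2/17)Q) = 18, so Q' = 3776/27.
Then Pb = 694/17 − (2/17)·(3776/27) = 658/27 and Ps = 14.4 + 0.2·(3776/27) = 1144/27.

Q' = 3776/27; buyers pay 658/27; sellers receive 1144/27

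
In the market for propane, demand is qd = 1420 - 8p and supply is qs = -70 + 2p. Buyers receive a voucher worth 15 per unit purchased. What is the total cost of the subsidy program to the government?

Pre-subsidy: 1420 - 8p = -70 + 2p gives p* = 149, q* = 228.
With the rebate, buyers effectively pay pb = ps − 15, where ps is the price sellers receive.
Demand in terms of ps becomes qd = 1420 − 8(ps − 15) = 1540 - 8ps. Setting this equal to supply: 1540 - 8ps = -70 + 2ps, so ps = 161.
Buyers pay pb = 161 − 15 = 146; q' = -70 + 2·161 = 252.
Government outlay = subsidy × quantity = 15 × 252 = 3780.

Government cost = 3780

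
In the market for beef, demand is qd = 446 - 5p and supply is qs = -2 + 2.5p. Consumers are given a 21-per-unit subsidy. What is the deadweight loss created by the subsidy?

Deadweight loss = 367.5

Pre-subsidy: 446 - 5p = -2 + 2.5p gives p* = 896/15, q* = 442/3.
With the rebate, buyers effectively pay pb = ps − 21, where ps is the price sellers receive.
Demand in terms of ps becomes qd = 446 − 5(ps − 21) = 551 - 5ps. Setting this equal to supply: 551 - 5ps = -2 + 2.5ps, so ps = 1106/15.
Buyers pay pb = 1106/15 − 21 = 791/15; q' = -2 + 2.5·(1106/15) = 547/3.
The subsidy expands output by 547/3 − 442/3 = 35 past the efficient level; on those units the gap between marginal cost and willingness to pay runs from 0 up to 21.
DWL = ½ × 21 × 35 = 367.5.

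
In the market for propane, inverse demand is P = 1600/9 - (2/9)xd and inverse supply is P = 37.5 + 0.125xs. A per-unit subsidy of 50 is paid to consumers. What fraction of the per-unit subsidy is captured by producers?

Producer share = 0.36

Pre-subsidy: 1600/9 - (2/9)x = 37.5 + 0.125x gives x* = 404 and P* = 88.
With the rebate, buyers effectively pay Pb = Ps − 50, where Ps is the price sellers receive.
On the curves, Pb = 1600/9 - (2/9)x and Ps = 37.5 + 0.125x; the wedge Ps − Pb = 50 gives 37.5 + 0.125x − (1600/9 - (2/9)x) = 50, so x' = 548.
Then Pb = 1600/9 − (2/9)·548 = 56 and Ps = 37.5 + 0.125·548 = 106.
Buyers' price falls by P* − Pb = 88 − 56 = 32; sellers' price rises by Ps − P* = 106 − 88 = 18.
So producers capture 18/50 = 0.36 of each unit of subsidy.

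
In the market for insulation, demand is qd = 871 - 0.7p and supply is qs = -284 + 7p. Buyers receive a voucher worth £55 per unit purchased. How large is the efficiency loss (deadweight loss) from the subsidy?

Pre-subsidy: 871 - 0.7p = -284 + 7p gives p* = 150, q* = 766.
With the rebate, buyers effectively pay pb = ps − 55, where ps is the price sellers receive.
Demand in terms of ps becomes qd = 871 − 0.7(ps − 55) = 909.5 - 0.7ps. Setting this equal to supply: 909.5 - 0.7ps = -284 + 7ps, so ps = 155.
Buyers pay pb = 155 − 55 = 100; q' = -284 + 7·155 = 801.
The subsidy expands output by 801 − 766 = 35 past the efficient level; on those units the gap between marginal cost and willingness to pay runs from 0 up to 55.
DWL = ½ × 55 × 35 = 962.5.

Deadweight loss = £962.5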